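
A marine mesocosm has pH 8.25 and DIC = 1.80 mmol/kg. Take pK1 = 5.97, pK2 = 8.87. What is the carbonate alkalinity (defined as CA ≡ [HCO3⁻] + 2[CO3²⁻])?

CA = [HCO3⁻] + 2[CO3²⁻] = (α₁ + 2α₂)·DIC
At pH 8.25: [H⁺]/K1 = 10^-2.28 = 0.0052481, K2/[H⁺] = 10^-0.62 = 0.23988
α₁ = 1/(1 + 0.0052481 + 0.23988) = 1/1.2451 = 0.8031; α₂ = α₁·K2/[H⁺] = 0.1927
α₁ + 2α₂ = 1.1884
CA = 1.1884 × 1.80 = 2.14 mmol/kg

CA = 2.14 mmol/kg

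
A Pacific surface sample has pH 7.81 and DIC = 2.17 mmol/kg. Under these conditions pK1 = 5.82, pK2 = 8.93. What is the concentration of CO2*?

α₀ = 1 / (1 + K1/[H⁺] + K1K2/[H⁺]²) = 1 / (1 + 10^+1.99 + 10^+0.87)
   = 1 / (1 + 97.724 + 7.4131) = 1/106.14 = 0.009422
[CO2*] = α₀ × DIC = 0.009422 × 2.17 = 0.0204 mmol/kg

[CO2*] = 0.0204 mmol/kg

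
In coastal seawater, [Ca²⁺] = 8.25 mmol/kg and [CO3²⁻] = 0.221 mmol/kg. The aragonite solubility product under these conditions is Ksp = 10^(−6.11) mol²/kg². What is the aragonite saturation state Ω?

Ω = 2.35

Ksp = 10^(−6.11) = 7.762×10^-7
Ω = [Ca²⁺][CO3²⁻]/Ksp = (8.25×10^-3)(0.221×10^-3) / 7.762×10^-7 = 2.35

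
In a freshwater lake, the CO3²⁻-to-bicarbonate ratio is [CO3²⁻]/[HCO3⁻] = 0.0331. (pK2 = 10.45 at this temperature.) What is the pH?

pH = 8.97

From K2 = [H⁺][CO3²⁻]/[HCO3⁻]:  pH = pK2 + log₁₀([CO3²⁻]/[HCO3⁻])
log₁₀(0.0331) = -1.480
pH = 10.45 + (-1.480) = 8.97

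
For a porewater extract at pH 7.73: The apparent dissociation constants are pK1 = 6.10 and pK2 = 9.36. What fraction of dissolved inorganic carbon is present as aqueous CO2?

α₀ = 0.0224

α₀ = 1 / (1 + K1/[H⁺] + K1K2/[H⁺]²) = 1 / (1 + 10^+1.63 + 10^+0.00)
   = 1 / (1 + 42.658 + 1.0000) = 1/44.658 = 0.02239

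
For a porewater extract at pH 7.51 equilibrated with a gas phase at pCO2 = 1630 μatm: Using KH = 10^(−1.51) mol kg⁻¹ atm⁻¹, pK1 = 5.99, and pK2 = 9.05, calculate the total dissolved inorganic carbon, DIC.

DIC = 1.77 mmol/kg

[CO2*] = KH · pCO2 = 10^(−1.51) × 1630×10^-6 = 5.037×10^-5 mol/kg
α₀ = 1/(1 + K1/[H⁺] + K1K2/[H⁺]²) = 1/(1 + 10^+1.52 + 10^-0.02) = 0.02852
DIC = [CO2*]/α₀ = 5.037×10^-5 / 0.02852 = 1.77 mmol/kg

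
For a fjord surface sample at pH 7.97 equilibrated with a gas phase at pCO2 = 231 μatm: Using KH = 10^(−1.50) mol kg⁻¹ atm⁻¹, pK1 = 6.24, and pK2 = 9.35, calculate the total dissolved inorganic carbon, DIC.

[CO2*] = KH · pCO2 = 10^(−1.50) × 231×10^-6 = 7.305×10^-6 mol/kg
α₀ = 1/(1 + K1/[H⁺] + K1K2/[H⁺]²) = 1/(1 + 10^+1.73 + 10^+0.35) = 0.01756
DIC = [CO2*]/α₀ = 7.305×10^-6 / 0.01756 = 0.416 mmol/kg

DIC = 0.416 mmol/kg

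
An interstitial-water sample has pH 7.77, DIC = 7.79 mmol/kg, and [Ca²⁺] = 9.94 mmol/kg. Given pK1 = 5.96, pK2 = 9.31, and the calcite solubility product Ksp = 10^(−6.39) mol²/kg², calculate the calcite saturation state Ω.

α₂ = 1 / (1 + [H⁺]/K2 + [H⁺]²/(K1K2)) = 1 / (1 + 10^+1.54 + 10^-0.27)
   = 1 / (1 + 34.674 + 0.53703) = 1/36.211 = 0.02762
[CO3²⁻] = α₂ × DIC = 0.02762 × 7.79 = 0.2151 mmol/kg
Ksp = 10^(−6.39) = 4.074×10^-7
Ω = [Ca²⁺][CO3²⁻]/Ksp = (9.94×10^-3)(2.151×10^-4) / 4.074×10^-7 = 5.25

Ω = 5.25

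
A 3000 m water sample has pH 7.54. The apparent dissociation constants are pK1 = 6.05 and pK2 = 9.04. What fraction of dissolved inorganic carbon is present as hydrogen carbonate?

α₁ = 1 / (1 + [H⁺]/K1 + K2/[H⁺]) = 1 / (1 + 10^-1.49 + 10^-1.50)
   = 1 / (1 + 0.032359 + 0.031623) = 1/1.0640 = 0.9399

α₁ = 0.940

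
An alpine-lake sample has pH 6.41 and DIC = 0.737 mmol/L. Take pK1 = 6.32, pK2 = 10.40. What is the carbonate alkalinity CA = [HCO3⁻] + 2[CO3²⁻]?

CA = [HCO3⁻] + 2[CO3²⁻] = (α₁ + 2α₂)·DIC
At pH 6.41: [H⁺]/K1 = 10^-0.09 = 0.81283, K2/[H⁺] = 10^-3.99 = 0.00010233
α₁ = 1/(1 + 0.81283 + 0.00010233) = 1/1.8129 = 0.5516; α₂ = α₁·K2/[H⁺] = 5.644×10^-5
α₁ + 2α₂ = 0.5517
CA = 0.5517 × 0.737 = 0.407 mmol/L

CA = 0.407 mmol/L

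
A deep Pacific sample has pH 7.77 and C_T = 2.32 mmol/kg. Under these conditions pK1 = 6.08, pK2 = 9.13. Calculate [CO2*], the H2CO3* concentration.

α₀ = 1 / (1 + K1/[H⁺] + K1K2/[H⁺]²) = 1 / (1 + 10^+1.69 + 10^+0.33)
   = 1 / (1 + 48.978 + 2.1380) = 1/52.116 = 0.01919
[CO2*] = α₀ × DIC = 0.01919 × 2.32 = 0.0445 mmol/kg

[CO2*] = 0.0445 mmol/kg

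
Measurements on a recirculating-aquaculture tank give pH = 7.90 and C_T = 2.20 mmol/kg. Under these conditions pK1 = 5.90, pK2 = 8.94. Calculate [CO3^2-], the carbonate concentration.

α₂ = 1 / (1 + [H⁺]/K2 + [H⁺]²/(K1K2)) = 1 / (1 + 10^+1.04 + 10^-0.96)
   = 1 / (1 + 10.965 + 0.10965) = 1/12.074 = 0.08282
[CO3²⁻] = α₂ × DIC = 0.08282 × 2.20 = 0.182 mmol/kg

[CO3²⁻] = 0.182 mmol/kg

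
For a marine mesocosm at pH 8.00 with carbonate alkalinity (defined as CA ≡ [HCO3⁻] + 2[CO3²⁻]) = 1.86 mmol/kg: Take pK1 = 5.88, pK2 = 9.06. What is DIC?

DIC = 1.73 mmol/kg

CA = [HCO3⁻] + 2[CO3²⁻] = (α₁ + 2α₂)·DIC
At pH 8.00: [H⁺]/K1 = 10^-2.12 = 0.0075858, K2/[H⁺] = 10^-1.06 = 0.087096
α₁ = 1/(1 + 0.0075858 + 0.087096) = 1/1.0947 = 0.9135; α₂ = α₁·K2/[H⁺] = 0.07956
α₁ + 2α₂ = 1.0726
DIC = CA / (α₁ + 2α₂) = 1.86 / 1.0726 = 1.73 mmol/kg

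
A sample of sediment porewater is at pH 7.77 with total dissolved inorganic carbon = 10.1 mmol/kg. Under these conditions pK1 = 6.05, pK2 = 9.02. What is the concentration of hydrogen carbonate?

α₁ = 1 / (1 + [H⁺]/K1 + K2/[H⁺]) = 1 / (1 + 10^-1.72 + 10^-1.25)
   = 1 / (1 + 0.019055 + 0.056234) = 1/1.0753 = 0.9300
[HCO3⁻] = α₁ × DIC = 0.9300 × 10.1 = 9.39 mmol/kg

[HCO3⁻] = 9.39 mmol/kg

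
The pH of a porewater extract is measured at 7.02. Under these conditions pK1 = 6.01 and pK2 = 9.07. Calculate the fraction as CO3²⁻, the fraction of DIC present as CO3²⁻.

α₂ = 0.00805

α₂ = 1 / (1 + [H⁺]/K2 + [H⁺]²/(K1K2)) = 1 / (1 + 10^+2.05 + 10^+1.04)
   = 1 / (1 + 112.20 + 10.965) = 1/124.17 = 0.008054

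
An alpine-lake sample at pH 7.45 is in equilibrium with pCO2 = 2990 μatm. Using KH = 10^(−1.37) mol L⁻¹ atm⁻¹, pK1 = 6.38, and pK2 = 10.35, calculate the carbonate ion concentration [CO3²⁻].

[CO3²⁻] = 1.89 μmol/L

[CO2*] = KH · pCO2 = 10^(−1.37) × 2990×10^-6 = 1.275×10^-4 mol/L
α₀ = 1/(1 + K1/[H⁺] + K1K2/[H⁺]²) = 1/(1 + 10^+1.07 + 10^-1.83) = 0.07835
DIC = [CO2*]/α₀ = 1.275×10^-4 / 0.07835 = 1.628 mmol/L
[CO3²⁻] = α₂·DIC; α₂ = 0.001159, so [CO3²⁻] = 0.001159 × 1.628 = 0.00189 mmol/L = 1.89 μmol/L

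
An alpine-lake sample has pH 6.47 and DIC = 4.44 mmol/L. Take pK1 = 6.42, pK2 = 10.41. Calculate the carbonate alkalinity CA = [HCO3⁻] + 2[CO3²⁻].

CA = [HCO3⁻] + 2[CO3²⁻] = (α₁ + 2α₂)·DIC
At pH 6.47: [H⁺]/K1 = 10^-0.05 = 0.89125, K2/[H⁺] = 10^-3.94 = 0.00011482
α₁ = 1/(1 + 0.89125 + 0.00011482) = 1/1.8914 = 0.5287; α₂ = α₁·K2/[H⁺] = 6.071×10^-5
α₁ + 2α₂ = 0.5288
CA = 0.5288 × 4.44 = 2.35 mmol/L

CA = 2.35 mmol/L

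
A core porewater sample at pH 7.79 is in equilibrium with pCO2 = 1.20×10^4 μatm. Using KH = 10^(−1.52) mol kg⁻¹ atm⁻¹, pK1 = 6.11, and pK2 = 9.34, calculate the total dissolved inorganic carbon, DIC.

DIC = 18.2 mmol/kg

[CO2*] = KH · pCO2 = 10^(−1.52) × 1.20×10^4×10^-6 = 3.624×10^-4 mol/kg
α₀ = 1/(1 + K1/[H⁺] + K1K2/[H⁺]²) = 1/(1 + 10^+1.68 + 10^+0.13) = 0.01992
DIC = [CO2*]/α₀ = 3.624×10^-4 / 0.01992 = 18.2 mmol/kg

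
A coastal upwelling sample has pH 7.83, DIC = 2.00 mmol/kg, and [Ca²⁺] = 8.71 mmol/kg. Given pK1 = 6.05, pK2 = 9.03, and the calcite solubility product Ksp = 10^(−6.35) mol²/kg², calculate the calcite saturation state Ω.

α₂ = 1 / (1 + [H⁺]/K2 + [H⁺]²/(K1K2)) = 1 / (1 + 10^+1.20 + 10^-0.58)
   = 1 / (1 + 15.849 + 0.26303) = 1/17.112 = 0.05844
[CO3²⁻] = α₂ × DIC = 0.05844 × 2.00 = 0.1169 mmol/kg
Ksp = 10^(−6.35) = 4.467×10^-7
Ω = [Ca²⁺][CO3²⁻]/Ksp = (8.71×10^-3)(1.169×10^-4) / 4.467×10^-7 = 2.28

Ω = 2.28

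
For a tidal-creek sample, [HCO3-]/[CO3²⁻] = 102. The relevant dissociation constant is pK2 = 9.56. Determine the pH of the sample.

pH = 7.55

From K2 = [H⁺][CO3²⁻]/[HCO3-]:  pH = pK2 − log₁₀([HCO3-]/[CO3²⁻])
log₁₀(102) = +2.009
pH = 9.56 − (+2.009) = 7.55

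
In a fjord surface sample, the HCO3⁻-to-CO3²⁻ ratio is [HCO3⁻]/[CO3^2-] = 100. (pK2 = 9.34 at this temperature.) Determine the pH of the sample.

From K2 = [H⁺][CO3^2-]/[HCO3⁻]:  pH = pK2 − log₁₀([HCO3⁻]/[CO3^2-])
log₁₀(100) = +2.000
pH = 9.34 − (+2.000) = 7.34

pH = 7.34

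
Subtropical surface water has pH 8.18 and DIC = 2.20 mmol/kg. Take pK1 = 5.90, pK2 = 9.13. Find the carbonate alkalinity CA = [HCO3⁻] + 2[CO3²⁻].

CA = 2.41 mmol/kg

CA = [HCO3⁻] + 2[CO3²⁻] = (α₁ + 2α₂)·DIC
At pH 8.18: [H⁺]/K1 = 10^-2.28 = 0.0052481, K2/[H⁺] = 10^-0.95 = 0.11220
α₁ = 1/(1 + 0.0052481 + 0.11220) = 1/1.1174 = 0.8949; α₂ = α₁·K2/[H⁺] = 0.1004
α₁ + 2α₂ = 1.0957
CA = 1.0957 × 2.20 = 2.41 mmol/kg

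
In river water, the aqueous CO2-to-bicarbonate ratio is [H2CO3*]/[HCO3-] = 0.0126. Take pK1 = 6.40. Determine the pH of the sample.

pH = 8.30

From K1 = [H⁺][HCO3-]/[H2CO3*]:  pH = pK1 − log₁₀([H2CO3*]/[HCO3-])
log₁₀(0.0126) = -1.900
pH = 6.40 − (-1.900) = 8.30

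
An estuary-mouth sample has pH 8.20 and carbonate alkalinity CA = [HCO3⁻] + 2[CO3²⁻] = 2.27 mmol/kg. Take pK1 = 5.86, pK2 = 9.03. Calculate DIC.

CA = [HCO3⁻] + 2[CO3²⁻] = (α₁ + 2α₂)·DIC
At pH 8.20: [H⁺]/K1 = 10^-2.34 = 0.0045709, K2/[H⁺] = 10^-0.83 = 0.14791
α₁ = 1/(1 + 0.0045709 + 0.14791) = 1/1.1525 = 0.8677; α₂ = α₁·K2/[H⁺] = 0.1283
α₁ + 2α₂ = 1.1244
DIC = CA / (α₁ + 2α₂) = 2.27 / 1.1244 = 2.02 mmol/kg

DIC = 2.02 mmol/kg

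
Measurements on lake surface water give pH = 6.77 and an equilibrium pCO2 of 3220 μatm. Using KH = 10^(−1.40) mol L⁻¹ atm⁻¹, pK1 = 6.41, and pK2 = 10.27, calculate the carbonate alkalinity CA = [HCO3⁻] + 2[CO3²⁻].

[CO2*] = KH · pCO2 = 10^(−1.40) × 3220×10^-6 = 1.282×10^-4 mol/L
α₀ = 1/(1 + K1/[H⁺] + K1K2/[H⁺]²) = 1/(1 + 10^+0.36 + 10^-3.14) = 0.3038
DIC = [CO2*]/α₀ = 1.282×10^-4 / 0.3038 = 0.4220 mmol/L
CA = (α₁ + 2α₂)·DIC = (0.6960 + 2×0.0002201) × 0.4220 = 0.294 mmol/L

CA = 0.294 mmol/L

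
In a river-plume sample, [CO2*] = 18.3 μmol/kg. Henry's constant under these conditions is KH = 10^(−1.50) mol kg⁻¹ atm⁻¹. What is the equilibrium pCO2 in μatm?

KH = 10^(−1.50) = 3.162×10^-2 mol kg⁻¹ atm⁻¹
pCO2 = [CO2*]/KH = 18.3×10^-6 / 3.162×10^-2 = 5.79×10^-4 atm = 579 μatm

pCO2 = 579 μatm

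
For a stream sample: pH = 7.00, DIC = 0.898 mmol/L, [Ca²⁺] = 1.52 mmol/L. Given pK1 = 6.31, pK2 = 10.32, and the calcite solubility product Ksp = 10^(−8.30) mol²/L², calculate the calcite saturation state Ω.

Ω = 0.108

α₂ = 1 / (1 + [H⁺]/K2 + [H⁺]²/(K1K2)) = 1 / (1 + 10^+3.32 + 10^+2.63)
   = 1 / (1 + 2089.3 + 426.58) = 1/2516.9 = 0.0003973
[CO3²⁻] = α₂ × DIC = 0.0003973 × 0.898 = 0.0003568 mmol/L = 0.3568 μmol/L
Ksp = 10^(−8.30) = 5.012×10^-9
Ω = [Ca²⁺][CO3²⁻]/Ksp = (1.52×10^-3)(3.568×10^-7) / 5.012×10^-9 = 0.108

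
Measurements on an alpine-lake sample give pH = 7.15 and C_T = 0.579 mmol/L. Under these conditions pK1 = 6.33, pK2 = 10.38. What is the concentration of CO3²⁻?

[CO3²⁻] = 0.296 μmol/L

α₂ = 1 / (1 + [H⁺]/K2 + [H⁺]²/(K1K2)) = 1 / (1 + 10^+3.23 + 10^+2.41)
   = 1 / (1 + 1698.2 + 257.04) = 1/1956.3 = 0.0005112
[CO3²⁻] = α₂ × DIC = 0.0005112 × 0.579 = 0.000296 mmol/L = 0.296 μmol/L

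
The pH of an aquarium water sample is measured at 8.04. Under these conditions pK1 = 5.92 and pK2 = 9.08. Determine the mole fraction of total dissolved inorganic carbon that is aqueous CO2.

α₀ = 1 / (1 + K1/[H⁺] + K1K2/[H⁺]²) = 1 / (1 + 10^+2.12 + 10^+1.08)
   = 1 / (1 + 131.83 + 12.023) = 1/144.85 = 0.006904

α₀ = 0.00690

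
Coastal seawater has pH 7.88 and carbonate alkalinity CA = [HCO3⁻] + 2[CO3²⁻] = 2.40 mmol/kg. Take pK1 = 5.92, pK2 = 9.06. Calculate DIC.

CA = [HCO3⁻] + 2[CO3²⁻] = (α₁ + 2α₂)·DIC
At pH 7.88: [H⁺]/K1 = 10^-1.96 = 0.010965, K2/[H⁺] = 10^-1.18 = 0.066069
α₁ = 1/(1 + 0.010965 + 0.066069) = 1/1.0770 = 0.9285; α₂ = α₁·K2/[H⁺] = 0.06134
α₁ + 2α₂ = 1.0512
DIC = CA / (α₁ + 2α₂) = 2.40 / 1.0512 = 2.28 mmol/kg

DIC = 2.28 mmol/kg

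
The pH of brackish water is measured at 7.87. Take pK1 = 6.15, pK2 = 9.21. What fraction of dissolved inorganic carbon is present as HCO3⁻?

α₁ = 0.939

α₁ = 1 / (1 + [H⁺]/K1 + K2/[H⁺]) = 1 / (1 + 10^-1.72 + 10^-1.34)
   = 1 / (1 + 0.019055 + 0.045709) = 1/1.0648 = 0.9392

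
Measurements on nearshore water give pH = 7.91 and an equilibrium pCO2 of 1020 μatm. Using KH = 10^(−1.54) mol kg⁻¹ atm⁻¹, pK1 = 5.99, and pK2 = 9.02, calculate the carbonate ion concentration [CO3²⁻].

[CO2*] = KH · pCO2 = 10^(−1.54) × 1020×10^-6 = 2.942×10^-5 mol/kg
α₀ = 1/(1 + K1/[H⁺] + K1K2/[H⁺]²) = 1/(1 + 10^+1.92 + 10^+0.81) = 0.01103
DIC = [CO2*]/α₀ = 2.942×10^-5 / 0.01103 = 2.666 mmol/kg
[CO3²⁻] = α₂·DIC; α₂ = 0.07124, so [CO3²⁻] = 0.07124 × 2.666 = 0.190 mmol/kg

[CO3²⁻] = 0.190 mmol/kg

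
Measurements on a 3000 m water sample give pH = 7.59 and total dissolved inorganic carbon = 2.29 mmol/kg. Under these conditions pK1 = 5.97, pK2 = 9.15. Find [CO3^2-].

α₂ = 1 / (1 + [H⁺]/K2 + [H⁺]²/(K1K2)) = 1 / (1 + 10^+1.56 + 10^-0.06)
   = 1 / (1 + 36.308 + 0.87096) = 1/38.179 = 0.02619
[CO3²⁻] = α₂ × DIC = 0.02619 × 2.29 = 0.0600 mmol/kg

[CO3²⁻] = 0.0600 mmol/kg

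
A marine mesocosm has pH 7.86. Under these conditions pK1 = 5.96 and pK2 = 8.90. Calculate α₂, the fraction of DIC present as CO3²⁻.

α₂ = 1 / (1 + [H⁺]/K2 + [H⁺]²/(K1K2)) = 1 / (1 + 10^+1.04 + 10^-0.86)
   = 1 / (1 + 10.965 + 0.13804) = 1/12.103 = 0.08263

α₂ = 0.0826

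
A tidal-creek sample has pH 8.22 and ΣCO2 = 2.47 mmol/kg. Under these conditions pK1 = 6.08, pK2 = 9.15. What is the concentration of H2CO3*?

α₀ = 1 / (1 + K1/[H⁺] + K1K2/[H⁺]²) = 1 / (1 + 10^+2.14 + 10^+1.21)
   = 1 / (1 + 138.04 + 16.218) = 1/155.26 = 0.006441
[CO2*] = α₀ × DIC = 0.006441 × 2.47 = 0.0159 mmol/kg = 15.9 μmol/kg

[CO2*] = 15.9 μmol/kg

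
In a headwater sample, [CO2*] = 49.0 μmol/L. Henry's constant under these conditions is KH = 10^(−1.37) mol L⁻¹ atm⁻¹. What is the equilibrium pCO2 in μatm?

KH = 10^(−1.37) = 4.266×10^-2 mol L⁻¹ atm⁻¹
pCO2 = [CO2*]/KH = 49.0×10^-6 / 4.266×10^-2 = 1.15×10^-3 atm = 1150 μatm

pCO2 = 1150 μatm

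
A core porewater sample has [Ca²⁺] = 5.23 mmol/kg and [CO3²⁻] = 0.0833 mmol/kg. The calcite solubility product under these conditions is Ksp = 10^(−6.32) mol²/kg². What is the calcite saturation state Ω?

Ω = 0.910

Ksp = 10^(−6.32) = 4.786×10^-7
Ω = [Ca²⁺][CO3²⁻]/Ksp = (5.23×10^-3)(0.0833×10^-3) / 4.786×10^-7 = 0.910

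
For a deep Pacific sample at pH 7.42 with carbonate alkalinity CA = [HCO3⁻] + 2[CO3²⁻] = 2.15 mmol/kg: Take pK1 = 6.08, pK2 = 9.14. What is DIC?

CA = [HCO3⁻] + 2[CO3²⁻] = (α₁ + 2α₂)·DIC
At pH 7.42: [H⁺]/K1 = 10^-1.34 = 0.045709, K2/[H⁺] = 10^-1.72 = 0.019055
α₁ = 1/(1 + 0.045709 + 0.019055) = 1/1.0648 = 0.9392; α₂ = α₁·K2/[H⁺] = 0.01790
α₁ + 2α₂ = 0.9750
DIC = CA / (α₁ + 2α₂) = 2.15 / 0.9750 = 2.21 mmol/kg

DIC = 2.21 mmol/kg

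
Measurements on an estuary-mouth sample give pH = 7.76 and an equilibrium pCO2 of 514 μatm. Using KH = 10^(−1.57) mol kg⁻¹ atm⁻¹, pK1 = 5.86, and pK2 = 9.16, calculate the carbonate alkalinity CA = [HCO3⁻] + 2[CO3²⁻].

CA = 1.19 mmol/kg

[CO2*] = KH · pCO2 = 10^(−1.57) × 514×10^-6 = 1.383×10^-5 mol/kg
α₀ = 1/(1 + K1/[H⁺] + K1K2/[H⁺]²) = 1/(1 + 10^+1.90 + 10^+0.50) = 0.01196
DIC = [CO2*]/α₀ = 1.383×10^-5 / 0.01196 = 1.156 mmol/kg
CA = (α₁ + 2α₂)·DIC = (0.9502 + 2×0.03783) × 1.156 = 1.19 mmol/kg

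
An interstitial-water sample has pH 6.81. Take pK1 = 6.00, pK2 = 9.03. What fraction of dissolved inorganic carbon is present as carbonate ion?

α₂ = 1 / (1 + [H⁺]/K2 + [H⁺]²/(K1K2)) = 1 / (1 + 10^+2.22 + 10^+1.41)
   = 1 / (1 + 165.96 + 25.704) = 1/192.66 = 0.005190

α₂ = 0.00519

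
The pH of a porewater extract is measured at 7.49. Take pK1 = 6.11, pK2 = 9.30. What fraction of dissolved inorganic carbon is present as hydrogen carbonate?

α₁ = 1 / (1 + [H⁺]/K1 + K2/[H⁺]) = 1 / (1 + 10^-1.38 + 10^-1.81)
   = 1 / (1 + 0.041687 + 0.015488) = 1/1.0572 = 0.9459

α₁ = 0.946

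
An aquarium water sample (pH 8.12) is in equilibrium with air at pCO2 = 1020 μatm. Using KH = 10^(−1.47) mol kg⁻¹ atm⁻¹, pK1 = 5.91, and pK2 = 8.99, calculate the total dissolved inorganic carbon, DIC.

[CO2*] = KH · pCO2 = 10^(−1.47) × 1020×10^-6 = 3.456×10^-5 mol/kg
α₀ = 1/(1 + K1/[H⁺] + K1K2/[H⁺]²) = 1/(1 + 10^+2.21 + 10^+1.34) = 0.005404
DIC = [CO2*]/α₀ = 3.456×10^-5 / 0.005404 = 6.40 mmol/kg

DIC = 6.40 mmol/kg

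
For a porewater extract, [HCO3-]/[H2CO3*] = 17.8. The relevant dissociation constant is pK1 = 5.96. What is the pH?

pH = 7.21

From K1 = [H⁺][HCO3-]/[H2CO3*]:  pH = pK1 + log₁₀([HCO3-]/[H2CO3*])
log₁₀(17.8) = +1.250
pH = 5.96 + (+1.250) = 7.21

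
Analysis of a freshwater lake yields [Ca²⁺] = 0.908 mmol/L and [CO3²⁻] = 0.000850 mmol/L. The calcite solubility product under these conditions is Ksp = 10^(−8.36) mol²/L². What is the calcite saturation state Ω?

Ksp = 10^(−8.36) = 4.365×10^-9
Ω = [Ca²⁺][CO3²⁻]/Ksp = (0.908×10^-3)(0.000850×10^-3) / 4.365×10^-9 = 0.177

Ω = 0.177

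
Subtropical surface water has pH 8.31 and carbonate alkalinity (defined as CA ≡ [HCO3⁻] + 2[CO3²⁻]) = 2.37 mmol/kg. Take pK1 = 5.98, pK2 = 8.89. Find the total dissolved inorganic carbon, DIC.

CA = [HCO3⁻] + 2[CO3²⁻] = (α₁ + 2α₂)·DIC
At pH 8.31: [H⁺]/K1 = 10^-2.33 = 0.0046774, K2/[H⁺] = 10^-0.58 = 0.26303
α₁ = 1/(1 + 0.0046774 + 0.26303) = 1/1.2677 = 0.7888; α₂ = α₁·K2/[H⁺] = 0.2075
α₁ + 2α₂ = 1.2038
DIC = CA / (α₁ + 2α₂) = 2.37 / 1.2038 = 1.97 mmol/kg

DIC = 1.97 mmol/kg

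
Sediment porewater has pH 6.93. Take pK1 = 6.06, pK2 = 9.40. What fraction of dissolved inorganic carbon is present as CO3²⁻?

α₂ = 1 / (1 + [H⁺]/K2 + [H⁺]²/(K1K2)) = 1 / (1 + 10^+2.47 + 10^+1.60)
   = 1 / (1 + 295.12 + 39.811) = 1/335.93 = 0.002977

α₂ = 0.00298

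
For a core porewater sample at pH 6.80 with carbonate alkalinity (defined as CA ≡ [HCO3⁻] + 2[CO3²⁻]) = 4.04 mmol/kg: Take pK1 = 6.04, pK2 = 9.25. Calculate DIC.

CA = [HCO3⁻] + 2[CO3²⁻] = (α₁ + 2α₂)·DIC
At pH 6.80: [H⁺]/K1 = 10^-0.76 = 0.17378, K2/[H⁺] = 10^-2.45 = 0.0035481
α₁ = 1/(1 + 0.17378 + 0.0035481) = 1/1.1773 = 0.8494; α₂ = α₁·K2/[H⁺] = 0.003014
α₁ + 2α₂ = 0.8554
DIC = CA / (α₁ + 2α₂) = 4.04 / 0.8554 = 4.72 mmol/kg

DIC = 4.72 mmol/kg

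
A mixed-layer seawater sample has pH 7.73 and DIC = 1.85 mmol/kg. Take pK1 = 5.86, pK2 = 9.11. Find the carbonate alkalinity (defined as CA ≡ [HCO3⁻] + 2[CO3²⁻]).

CA = [HCO3⁻] + 2[CO3²⁻] = (α₁ + 2α₂)·DIC
At pH 7.73: [H⁺]/K1 = 10^-1.87 = 0.013490, K2/[H⁺] = 10^-1.38 = 0.041687
α₁ = 1/(1 + 0.013490 + 0.041687) = 1/1.0552 = 0.9477; α₂ = α₁·K2/[H⁺] = 0.03951
α₁ + 2α₂ = 1.0267
CA = 1.0267 × 1.85 = 1.90 mmol/kg

CA = 1.90 mmol/kg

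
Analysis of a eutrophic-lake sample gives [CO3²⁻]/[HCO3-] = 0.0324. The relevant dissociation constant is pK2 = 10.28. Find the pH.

From K2 = [H⁺][CO3²⁻]/[HCO3-]:  pH = pK2 + log₁₀([CO3²⁻]/[HCO3-])
log₁₀(0.0324) = -1.489
pH = 10.28 + (-1.489) = 8.79

pH = 8.79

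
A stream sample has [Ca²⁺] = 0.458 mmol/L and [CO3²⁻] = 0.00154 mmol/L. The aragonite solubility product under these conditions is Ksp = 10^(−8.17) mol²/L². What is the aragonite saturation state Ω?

Ksp = 10^(−8.17) = 6.761×10^-9
Ω = [Ca²⁺][CO3²⁻]/Ksp = (0.458×10^-3)(0.00154×10^-3) / 6.761×10^-9 = 0.104

Ω = 0.104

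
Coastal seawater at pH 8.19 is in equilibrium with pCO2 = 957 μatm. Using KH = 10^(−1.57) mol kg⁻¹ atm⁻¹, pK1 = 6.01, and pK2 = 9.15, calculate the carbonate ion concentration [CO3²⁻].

[CO2*] = KH · pCO2 = 10^(−1.57) × 957×10^-6 = 2.576×10^-5 mol/kg
α₀ = 1/(1 + K1/[H⁺] + K1K2/[H⁺]²) = 1/(1 + 10^+2.18 + 10^+1.22) = 0.005919
DIC = [CO2*]/α₀ = 2.576×10^-5 / 0.005919 = 4.352 mmol/kg
[CO3²⁻] = α₂·DIC; α₂ = 0.09823, so [CO3²⁻] = 0.09823 × 4.352 = 0.427 mmol/kg

[CO3²⁻] = 0.427 mmol/kg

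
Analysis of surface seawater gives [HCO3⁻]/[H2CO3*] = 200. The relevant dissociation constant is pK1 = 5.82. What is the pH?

From K1 = [H⁺][HCO3⁻]/[H2CO3*]:  pH = pK1 + log₁₀([HCO3⁻]/[H2CO3*])
log₁₀(200) = +2.301
pH = 5.82 + (+2.301) = 8.12

pH = 8.12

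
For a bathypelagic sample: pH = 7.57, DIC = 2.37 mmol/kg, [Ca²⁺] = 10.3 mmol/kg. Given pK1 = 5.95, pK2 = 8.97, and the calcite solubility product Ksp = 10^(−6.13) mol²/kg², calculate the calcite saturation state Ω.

α₂ = 1 / (1 + [H⁺]/K2 + [H⁺]²/(K1K2)) = 1 / (1 + 10^+1.40 + 10^-0.22)
   = 1 / (1 + 25.119 + 0.60256) = 1/26.721 = 0.03742
[CO3²⁻] = α₂ × DIC = 0.03742 × 2.37 = 0.08869 mmol/kg
Ksp = 10^(−6.13) = 7.413×10^-7
Ω = [Ca²⁺][CO3²⁻]/Ksp = (10.3×10^-3)(8.869×10^-5) / 7.413×10^-7 = 1.23

Ω = 1.23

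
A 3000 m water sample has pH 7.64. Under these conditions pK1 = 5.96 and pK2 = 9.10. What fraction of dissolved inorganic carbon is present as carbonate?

α₂ = 0.0328

α₂ = 1 / (1 + [H⁺]/K2 + [H⁺]²/(K1K2)) = 1 / (1 + 10^+1.46 + 10^-0.22)
   = 1 / (1 + 28.840 + 0.60256) = 1/30.443 = 0.03285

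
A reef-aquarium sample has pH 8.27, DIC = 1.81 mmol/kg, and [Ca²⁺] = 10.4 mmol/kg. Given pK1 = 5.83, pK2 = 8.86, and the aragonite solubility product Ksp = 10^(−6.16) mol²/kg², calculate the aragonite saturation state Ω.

α₂ = 1 / (1 + [H⁺]/K2 + [H⁺]²/(K1K2)) = 1 / (1 + 10^+0.59 + 10^-1.85)
   = 1 / (1 + 3.8905 + 0.014125) = 1/4.9046 = 0.2039
[CO3²⁻] = α₂ × DIC = 0.2039 × 1.81 = 0.3690 mmol/kg
Ksp = 10^(−6.16) = 6.918×10^-7
Ω = [Ca²⁺][CO3²⁻]/Ksp = (10.4×10^-3)(3.690×10^-4) / 6.918×10^-7 = 5.55

Ω = 5.55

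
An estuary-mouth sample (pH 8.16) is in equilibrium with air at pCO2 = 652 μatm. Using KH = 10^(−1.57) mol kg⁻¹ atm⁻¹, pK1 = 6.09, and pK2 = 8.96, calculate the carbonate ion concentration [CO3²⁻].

[CO3²⁻] = 0.327 mmol/kg

[CO2*] = KH · pCO2 = 10^(−1.57) × 652×10^-6 = 1.755×10^-5 mol/kg
α₀ = 1/(1 + K1/[H⁺] + K1K2/[H⁺]²) = 1/(1 + 10^+2.07 + 10^+1.27) = 0.007293
DIC = [CO2*]/α₀ = 1.755×10^-5 / 0.007293 = 2.406 mmol/kg
[CO3²⁻] = α₂·DIC; α₂ = 0.1358, so [CO3²⁻] = 0.1358 × 2.406 = 0.327 mmol/kg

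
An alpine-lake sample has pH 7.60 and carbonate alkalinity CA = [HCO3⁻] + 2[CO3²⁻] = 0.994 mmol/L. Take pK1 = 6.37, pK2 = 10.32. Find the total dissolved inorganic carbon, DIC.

DIC = 1.05 mmol/L

CA = [HCO3⁻] + 2[CO3²⁻] = (α₁ + 2α₂)·DIC
At pH 7.60: [H⁺]/K1 = 10^-1.23 = 0.058884, K2/[H⁺] = 10^-2.72 = 0.0019055
α₁ = 1/(1 + 0.058884 + 0.0019055) = 1/1.0608 = 0.9427; α₂ = α₁·K2/[H⁺] = 0.001796
α₁ + 2α₂ = 0.9463
DIC = CA / (α₁ + 2α₂) = 0.994 / 0.9463 = 1.05 mmol/L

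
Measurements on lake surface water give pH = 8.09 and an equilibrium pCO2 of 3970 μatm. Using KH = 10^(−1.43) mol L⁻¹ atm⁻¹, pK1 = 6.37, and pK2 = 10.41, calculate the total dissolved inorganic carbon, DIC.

[CO2*] = KH · pCO2 = 10^(−1.43) × 3970×10^-6 = 1.475×10^-4 mol/L
α₀ = 1/(1 + K1/[H⁺] + K1K2/[H⁺]²) = 1/(1 + 10^+1.72 + 10^-0.60) = 0.01861
DIC = [CO2*]/α₀ = 1.475×10^-4 / 0.01861 = 7.93 mmol/L

DIC = 7.93 mmol/L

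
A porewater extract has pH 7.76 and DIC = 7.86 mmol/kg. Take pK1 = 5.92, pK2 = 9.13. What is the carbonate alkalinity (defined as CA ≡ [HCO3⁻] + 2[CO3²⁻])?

CA = [HCO3⁻] + 2[CO3²⁻] = (α₁ + 2α₂)·DIC
At pH 7.76: [H⁺]/K1 = 10^-1.84 = 0.014454, K2/[H⁺] = 10^-1.37 = 0.042658
α₁ = 1/(1 + 0.014454 + 0.042658) = 1/1.0571 = 0.9460; α₂ = α₁·K2/[H⁺] = 0.04035
α₁ + 2α₂ = 1.0267
CA = 1.0267 × 7.86 = 8.07 mmol/kg

CA = 8.07 mmol/kg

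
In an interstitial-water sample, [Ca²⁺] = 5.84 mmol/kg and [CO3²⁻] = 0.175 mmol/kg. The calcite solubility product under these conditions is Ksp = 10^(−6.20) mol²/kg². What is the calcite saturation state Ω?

Ω = 1.62

Ksp = 10^(−6.20) = 6.310×10^-7
Ω = [Ca²⁺][CO3²⁻]/Ksp = (5.84×10^-3)(0.175×10^-3) / 6.310×10^-7 = 1.62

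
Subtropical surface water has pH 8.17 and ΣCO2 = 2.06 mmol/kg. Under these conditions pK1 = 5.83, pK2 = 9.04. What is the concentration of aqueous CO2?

α₀ = 1 / (1 + K1/[H⁺] + K1K2/[H⁺]²) = 1 / (1 + 10^+2.34 + 10^+1.47)
   = 1 / (1 + 218.78 + 29.512) = 1/249.29 = 0.004011
[CO2*] = α₀ × DIC = 0.004011 × 2.06 = 0.00826 mmol/kg = 8.26 μmol/kg

[CO2*] = 8.26 μmol/kg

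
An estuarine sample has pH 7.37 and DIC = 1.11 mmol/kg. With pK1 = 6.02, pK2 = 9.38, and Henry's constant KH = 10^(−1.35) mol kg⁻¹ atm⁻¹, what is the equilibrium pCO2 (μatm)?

pCO2 = 1050 μatm

α₀ = 1 / (1 + K1/[H⁺] + K1K2/[H⁺]²) = 1 / (1 + 10^+1.35 + 10^-0.66)
   = 1 / (1 + 22.387 + 0.21878) = 1/23.606 = 0.04236
[CO2*] = α₀ × DIC = 0.04236 × 1.11 = 0.04702 mmol/kg
pCO2 = [CO2*]/KH = 4.702×10^-5 / 4.467×10^-2 = 1050 μatm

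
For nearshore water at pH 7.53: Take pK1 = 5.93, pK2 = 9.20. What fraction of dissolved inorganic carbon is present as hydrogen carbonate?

α₁ = 0.956

α₁ = 1 / (1 + [H⁺]/K1 + K2/[H⁺]) = 1 / (1 + 10^-1.60 + 10^-1.67)
   = 1 / (1 + 0.025119 + 0.021380) = 1/1.0465 = 0.9556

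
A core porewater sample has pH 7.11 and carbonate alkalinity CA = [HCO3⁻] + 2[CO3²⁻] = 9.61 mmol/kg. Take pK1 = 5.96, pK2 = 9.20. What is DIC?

DIC = 10.2 mmol/kg

CA = [HCO3⁻] + 2[CO3²⁻] = (α₁ + 2α₂)·DIC
At pH 7.11: [H⁺]/K1 = 10^-1.15 = 0.070795, K2/[H⁺] = 10^-2.09 = 0.0081283
α₁ = 1/(1 + 0.070795 + 0.0081283) = 1/1.0789 = 0.9269; α₂ = α₁·K2/[H⁺] = 0.007534
α₁ + 2α₂ = 0.9419
DIC = CA / (α₁ + 2α₂) = 9.61 / 0.9419 = 10.2 mmol/kg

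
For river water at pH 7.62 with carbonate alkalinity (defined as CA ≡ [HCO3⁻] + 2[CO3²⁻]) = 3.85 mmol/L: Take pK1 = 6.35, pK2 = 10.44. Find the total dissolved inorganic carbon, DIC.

DIC = 4.05 mmol/L

CA = [HCO3⁻] + 2[CO3²⁻] = (α₁ + 2α₂)·DIC
At pH 7.62: [H⁺]/K1 = 10^-1.27 = 0.053703, K2/[H⁺] = 10^-2.82 = 0.0015136
α₁ = 1/(1 + 0.053703 + 0.0015136) = 1/1.0552 = 0.9477; α₂ = α₁·K2/[H⁺] = 0.001434
α₁ + 2α₂ = 0.9505
DIC = CA / (α₁ + 2α₂) = 3.85 / 0.9505 = 4.05 mmol/L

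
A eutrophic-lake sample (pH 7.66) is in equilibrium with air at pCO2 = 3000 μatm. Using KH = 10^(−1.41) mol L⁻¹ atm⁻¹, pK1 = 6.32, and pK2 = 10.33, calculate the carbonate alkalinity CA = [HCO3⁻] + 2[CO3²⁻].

[CO2*] = KH · pCO2 = 10^(−1.41) × 3000×10^-6 = 1.167×10^-4 mol/L
α₀ = 1/(1 + K1/[H⁺] + K1K2/[H⁺]²) = 1/(1 + 10^+1.34 + 10^-1.33) = 0.04362
DIC = [CO2*]/α₀ = 1.167×10^-4 / 0.04362 = 2.676 mmol/L
CA = (α₁ + 2α₂)·DIC = (0.9543 + 2×0.002040) × 2.676 = 2.56 mmol/L

CA = 2.56 mmol/L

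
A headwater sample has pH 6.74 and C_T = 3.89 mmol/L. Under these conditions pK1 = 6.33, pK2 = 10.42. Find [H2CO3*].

[CO2*] = 1.09 mmol/L

α₀ = 1 / (1 + K1/[H⁺] + K1K2/[H⁺]²) = 1 / (1 + 10^+0.41 + 10^-3.27)
   = 1 / (1 + 2.5704 + 0.00053703) = 1/3.5709 = 0.2800
[CO2*] = α₀ × DIC = 0.2800 × 3.89 = 1.09 mmol/L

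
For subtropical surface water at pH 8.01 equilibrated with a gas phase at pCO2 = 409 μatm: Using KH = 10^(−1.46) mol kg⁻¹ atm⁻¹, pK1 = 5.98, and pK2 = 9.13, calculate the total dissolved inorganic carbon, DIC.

DIC = 1.65 mmol/kg

[CO2*] = KH · pCO2 = 10^(−1.46) × 409×10^-6 = 1.418×10^-5 mol/kg
α₀ = 1/(1 + K1/[H⁺] + K1K2/[H⁺]²) = 1/(1 + 10^+2.03 + 10^+0.91) = 0.008600
DIC = [CO2*]/α₀ = 1.418×10^-5 / 0.008600 = 1.65 mmol/kg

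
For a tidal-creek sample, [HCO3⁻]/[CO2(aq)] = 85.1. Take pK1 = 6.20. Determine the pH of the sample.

From K1 = [H⁺][HCO3⁻]/[CO2(aq)]:  pH = pK1 + log₁₀([HCO3⁻]/[CO2(aq)])
log₁₀(85.1) = +1.930
pH = 6.20 + (+1.930) = 8.13

pH = 8.13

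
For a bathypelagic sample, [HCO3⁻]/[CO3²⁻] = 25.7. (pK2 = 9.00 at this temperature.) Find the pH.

pH = 7.59

From K2 = [H⁺][CO3²⁻]/[HCO3⁻]:  pH = pK2 − log₁₀([HCO3⁻]/[CO3²⁻])
log₁₀(25.7) = +1.410
pH = 9.00 − (+1.410) = 7.59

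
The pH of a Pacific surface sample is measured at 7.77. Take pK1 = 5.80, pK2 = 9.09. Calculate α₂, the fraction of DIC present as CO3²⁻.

α₂ = 1 / (1 + [H⁺]/K2 + [H⁺]²/(K1K2)) = 1 / (1 + 10^+1.32 + 10^-0.65)
   = 1 / (1 + 20.893 + 0.22387) = 1/22.117 = 0.04521

α₂ = 0.0452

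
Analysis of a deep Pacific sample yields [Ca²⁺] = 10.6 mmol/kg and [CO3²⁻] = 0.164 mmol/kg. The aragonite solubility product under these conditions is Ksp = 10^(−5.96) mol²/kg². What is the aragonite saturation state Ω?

Ω = 1.59

Ksp = 10^(−5.96) = 1.096×10^-6
Ω = [Ca²⁺][CO3²⁻]/Ksp = (10.6×10^-3)(0.164×10^-3) / 1.096×10^-6 = 1.59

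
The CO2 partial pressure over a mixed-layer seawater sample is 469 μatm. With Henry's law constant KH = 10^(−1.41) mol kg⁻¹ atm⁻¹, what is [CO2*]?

KH = 10^(−1.41) = 3.890×10^-2 mol kg⁻¹ atm⁻¹
[CO2*] = KH · pCO2 = 3.890×10^-2 × 469×10^-6 atm = 1.82×10^-5 mol/kg

[CO2*] = 18.2 μmol/kg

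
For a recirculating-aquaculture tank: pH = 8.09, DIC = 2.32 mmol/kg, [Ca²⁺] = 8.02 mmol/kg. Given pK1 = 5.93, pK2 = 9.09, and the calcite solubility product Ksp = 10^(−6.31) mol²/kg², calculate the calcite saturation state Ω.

Ω = 3.43

α₂ = 1 / (1 + [H⁺]/K2 + [H⁺]²/(K1K2)) = 1 / (1 + 10^+1.00 + 10^-1.16)
   = 1 / (1 + 10.000 + 0.069183) = 1/11.069 = 0.09034
[CO3²⁻] = α₂ × DIC = 0.09034 × 2.32 = 0.2096 mmol/kg
Ksp = 10^(−6.31) = 4.898×10^-7
Ω = [Ca²⁺][CO3²⁻]/Ksp = (8.02×10^-3)(2.096×10^-4) / 4.898×10^-7 = 3.43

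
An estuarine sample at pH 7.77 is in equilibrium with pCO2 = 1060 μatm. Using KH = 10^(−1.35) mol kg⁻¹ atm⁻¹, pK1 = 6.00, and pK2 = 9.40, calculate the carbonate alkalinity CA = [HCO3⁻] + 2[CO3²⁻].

CA = 2.92 mmol/kg

[CO2*] = KH · pCO2 = 10^(−1.35) × 1060×10^-6 = 4.735×10^-5 mol/kg
α₀ = 1/(1 + K1/[H⁺] + K1K2/[H⁺]²) = 1/(1 + 10^+1.77 + 10^+0.14) = 0.01632
DIC = [CO2*]/α₀ = 4.735×10^-5 / 0.01632 = 2.901 mmol/kg
CA = (α₁ + 2α₂)·DIC = (0.9611 + 2×0.02253) × 2.901 = 2.92 mmol/kg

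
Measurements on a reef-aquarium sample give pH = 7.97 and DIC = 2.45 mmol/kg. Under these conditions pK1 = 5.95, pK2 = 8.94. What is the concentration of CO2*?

[CO2*] = 0.0210 mmol/kg

α₀ = 1 / (1 + K1/[H⁺] + K1K2/[H⁺]²) = 1 / (1 + 10^+2.02 + 10^+1.05)
   = 1 / (1 + 104.71 + 11.220) = 1/116.93 = 0.008552
[CO2*] = α₀ × DIC = 0.008552 × 2.45 = 0.0210 mmol/kg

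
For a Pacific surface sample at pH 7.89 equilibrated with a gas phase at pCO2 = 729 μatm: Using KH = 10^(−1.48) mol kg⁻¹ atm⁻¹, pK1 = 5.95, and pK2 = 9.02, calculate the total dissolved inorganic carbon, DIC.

[CO2*] = KH · pCO2 = 10^(−1.48) × 729×10^-6 = 2.414×10^-5 mol/kg
α₀ = 1/(1 + K1/[H⁺] + K1K2/[H⁺]²) = 1/(1 + 10^+1.94 + 10^+0.81) = 0.01058
DIC = [CO2*]/α₀ = 2.414×10^-5 / 0.01058 = 2.28 mmol/kg

DIC = 2.28 mmol/kg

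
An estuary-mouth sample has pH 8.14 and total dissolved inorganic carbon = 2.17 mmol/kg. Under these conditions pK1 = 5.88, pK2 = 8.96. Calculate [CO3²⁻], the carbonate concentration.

[CO3²⁻] = 0.284 mmol/kg

α₂ = 1 / (1 + [H⁺]/K2 + [H⁺]²/(K1K2)) = 1 / (1 + 10^+0.82 + 10^-1.44)
   = 1 / (1 + 6.6069 + 0.036308) = 1/7.6432 = 0.1308
[CO3²⁻] = α₂ × DIC = 0.1308 × 2.17 = 0.284 mmol/kg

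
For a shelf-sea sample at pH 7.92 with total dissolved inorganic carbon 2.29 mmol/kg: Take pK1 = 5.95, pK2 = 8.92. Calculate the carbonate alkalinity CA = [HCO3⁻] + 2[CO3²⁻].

CA = [HCO3⁻] + 2[CO3²⁻] = (α₁ + 2α₂)·DIC
At pH 7.92: [H⁺]/K1 = 10^-1.97 = 0.010715, K2/[H⁺] = 10^-1.00 = 0.10000
α₁ = 1/(1 + 0.010715 + 0.10000) = 1/1.1107 = 0.9003; α₂ = α₁·K2/[H⁺] = 0.09003
α₁ + 2α₂ = 1.0804
CA = 1.0804 × 2.29 = 2.47 mmol/kg

CA = 2.47 mmol/kg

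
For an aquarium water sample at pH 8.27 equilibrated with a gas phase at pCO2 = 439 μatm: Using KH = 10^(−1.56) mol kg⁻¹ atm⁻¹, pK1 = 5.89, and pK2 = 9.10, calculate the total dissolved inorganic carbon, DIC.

DIC = 3.34 mmol/kg

[CO2*] = KH · pCO2 = 10^(−1.56) × 439×10^-6 = 1.209×10^-5 mol/kg
α₀ = 1/(1 + K1/[H⁺] + K1K2/[H⁺]²) = 1/(1 + 10^+2.38 + 10^+1.55) = 0.003618
DIC = [CO2*]/α₀ = 1.209×10^-5 / 0.003618 = 3.34 mmol/kg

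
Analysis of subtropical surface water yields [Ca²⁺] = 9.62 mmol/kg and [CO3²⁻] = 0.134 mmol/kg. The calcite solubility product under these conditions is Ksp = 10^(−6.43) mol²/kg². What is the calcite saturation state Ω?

Ω = 3.47

Ksp = 10^(−6.43) = 3.715×10^-7
Ω = [Ca²⁺][CO3²⁻]/Ksp = (9.62×10^-3)(0.134×10^-3) / 3.715×10^-7 = 3.47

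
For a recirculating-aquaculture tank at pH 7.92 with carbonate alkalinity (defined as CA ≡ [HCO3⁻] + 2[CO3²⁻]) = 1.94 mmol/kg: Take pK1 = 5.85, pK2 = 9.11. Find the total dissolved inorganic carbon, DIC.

CA = [HCO3⁻] + 2[CO3²⁻] = (α₁ + 2α₂)·DIC
At pH 7.92: [H⁺]/K1 = 10^-2.07 = 0.0085114, K2/[H⁺] = 10^-1.19 = 0.064565
α₁ = 1/(1 + 0.0085114 + 0.064565) = 1/1.0731 = 0.9319; α₂ = α₁·K2/[H⁺] = 0.06017
α₁ + 2α₂ = 1.0522
DIC = CA / (α₁ + 2α₂) = 1.94 / 1.0522 = 1.84 mmol/kg

DIC = 1.84 mmol/kg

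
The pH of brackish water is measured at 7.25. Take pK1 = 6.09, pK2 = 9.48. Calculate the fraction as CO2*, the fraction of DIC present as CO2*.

α₀ = 1 / (1 + K1/[H⁺] + K1K2/[H⁺]²) = 1 / (1 + 10^+1.16 + 10^-1.07)
   = 1 / (1 + 14.454 + 0.085114) = 1/15.540 = 0.06435

α₀ = 0.0644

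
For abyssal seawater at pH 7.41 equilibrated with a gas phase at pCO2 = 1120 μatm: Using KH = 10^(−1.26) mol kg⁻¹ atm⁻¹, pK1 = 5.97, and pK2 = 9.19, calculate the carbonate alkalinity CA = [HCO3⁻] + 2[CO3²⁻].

[CO2*] = KH · pCO2 = 10^(−1.26) × 1120×10^-6 = 6.155×10^-5 mol/kg
α₀ = 1/(1 + K1/[H⁺] + K1K2/[H⁺]²) = 1/(1 + 10^+1.44 + 10^-0.34) = 0.03448
DIC = [CO2*]/α₀ = 6.155×10^-5 / 0.03448 = 1.785 mmol/kg
CA = (α₁ + 2α₂)·DIC = (0.9498 + 2×0.01576) × 1.785 = 1.75 mmol/kg

CA = 1.75 mmol/kg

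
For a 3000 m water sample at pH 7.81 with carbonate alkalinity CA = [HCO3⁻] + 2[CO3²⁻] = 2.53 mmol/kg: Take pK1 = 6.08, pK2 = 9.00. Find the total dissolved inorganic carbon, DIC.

CA = [HCO3⁻] + 2[CO3²⁻] = (α₁ + 2α₂)·DIC
At pH 7.81: [H⁺]/K1 = 10^-1.73 = 0.018621, K2/[H⁺] = 10^-1.19 = 0.064565
α₁ = 1/(1 + 0.018621 + 0.064565) = 1/1.0832 = 0.9232; α₂ = α₁·K2/[H⁺] = 0.05961
α₁ + 2α₂ = 1.0424
DIC = CA / (α₁ + 2α₂) = 2.53 / 1.0424 = 2.43 mmol/kg

DIC = 2.43 mmol/kg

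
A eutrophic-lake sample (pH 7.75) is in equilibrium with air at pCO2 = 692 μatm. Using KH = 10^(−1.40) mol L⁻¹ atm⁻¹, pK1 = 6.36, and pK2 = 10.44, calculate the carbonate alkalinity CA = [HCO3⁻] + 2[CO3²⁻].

CA = 0.679 mmol/L

[CO2*] = KH · pCO2 = 10^(−1.40) × 692×10^-6 = 2.755×10^-5 mol/L
α₀ = 1/(1 + K1/[H⁺] + K1K2/[H⁺]²) = 1/(1 + 10^+1.39 + 10^-1.30) = 0.03907
DIC = [CO2*]/α₀ = 2.755×10^-5 / 0.03907 = 0.7052 mmol/L
CA = (α₁ + 2α₂)·DIC = (0.9590 + 2×0.001958) × 0.7052 = 0.679 mmol/L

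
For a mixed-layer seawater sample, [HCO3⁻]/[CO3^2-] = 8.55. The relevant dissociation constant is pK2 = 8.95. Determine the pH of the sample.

From K2 = [H⁺][CO3^2-]/[HCO3⁻]:  pH = pK2 − log₁₀([HCO3⁻]/[CO3^2-])
log₁₀(8.55) = +0.932
pH = 8.95 − (+0.932) = 8.02

pH = 8.02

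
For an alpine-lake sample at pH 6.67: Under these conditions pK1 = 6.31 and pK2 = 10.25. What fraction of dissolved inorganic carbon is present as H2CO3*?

α₀ = 0.304

α₀ = 1 / (1 + K1/[H⁺] + K1K2/[H⁺]²) = 1 / (1 + 10^+0.36 + 10^-3.22)
   = 1 / (1 + 2.2909 + 0.00060256) = 1/3.2915 = 0.3038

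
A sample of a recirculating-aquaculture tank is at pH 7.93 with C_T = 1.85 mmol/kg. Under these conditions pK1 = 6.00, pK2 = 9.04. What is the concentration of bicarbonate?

[HCO3⁻] = 1.70 mmol/kg

α₁ = 1 / (1 + [H⁺]/K1 + K2/[H⁺]) = 1 / (1 + 10^-1.93 + 10^-1.11)
   = 1 / (1 + 0.011749 + 0.077625) = 1/1.0894 = 0.9180
[HCO3⁻] = α₁ × DIC = 0.9180 × 1.85 = 1.70 mmol/kg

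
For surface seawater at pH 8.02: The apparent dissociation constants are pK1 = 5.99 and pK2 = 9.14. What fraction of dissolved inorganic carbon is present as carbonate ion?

α₂ = 0.0699

α₂ = 1 / (1 + [H⁺]/K2 + [H⁺]²/(K1K2)) = 1 / (1 + 10^+1.12 + 10^-0.91)
   = 1 / (1 + 13.183 + 0.12303) = 1/14.306 = 0.06990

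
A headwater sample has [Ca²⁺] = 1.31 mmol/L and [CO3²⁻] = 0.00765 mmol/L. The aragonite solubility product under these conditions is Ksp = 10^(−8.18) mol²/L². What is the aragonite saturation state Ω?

Ω = 1.52

Ksp = 10^(−8.18) = 6.607×10^-9
Ω = [Ca²⁺][CO3²⁻]/Ksp = (1.31×10^-3)(0.00765×10^-3) / 6.607×10^-9 = 1.52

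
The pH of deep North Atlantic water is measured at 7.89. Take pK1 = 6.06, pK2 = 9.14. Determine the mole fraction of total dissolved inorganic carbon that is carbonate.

α₂ = 1 / (1 + [H⁺]/K2 + [H⁺]²/(K1K2)) = 1 / (1 + 10^+1.25 + 10^-0.58)
   = 1 / (1 + 17.783 + 0.26303) = 1/19.046 = 0.05250

α₂ = 0.0525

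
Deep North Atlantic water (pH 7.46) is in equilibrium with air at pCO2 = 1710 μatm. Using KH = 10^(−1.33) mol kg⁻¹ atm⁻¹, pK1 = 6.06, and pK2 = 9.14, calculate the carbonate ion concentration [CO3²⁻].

[CO2*] = KH · pCO2 = 10^(−1.33) × 1710×10^-6 = 7.998×10^-5 mol/kg
α₀ = 1/(1 + K1/[H⁺] + K1K2/[H⁺]²) = 1/(1 + 10^+1.40 + 10^-0.28) = 0.03753
DIC = [CO2*]/α₀ = 7.998×10^-5 / 0.03753 = 2.131 mmol/kg
[CO3²⁻] = α₂·DIC; α₂ = 0.01970, so [CO3²⁻] = 0.01970 × 2.131 = 0.0420 mmol/kg

[CO3²⁻] = 0.0420 mmol/kg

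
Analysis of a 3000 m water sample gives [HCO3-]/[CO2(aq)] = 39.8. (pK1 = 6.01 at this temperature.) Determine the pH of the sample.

From K1 = [H⁺][HCO3-]/[CO2(aq)]:  pH = pK1 + log₁₀([HCO3-]/[CO2(aq)])
log₁₀(39.8) = +1.600
pH = 6.01 + (+1.600) = 7.61

pH = 7.61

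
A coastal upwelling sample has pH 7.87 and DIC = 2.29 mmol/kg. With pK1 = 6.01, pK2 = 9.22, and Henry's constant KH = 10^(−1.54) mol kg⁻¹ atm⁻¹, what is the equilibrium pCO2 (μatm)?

pCO2 = 1040 μatm

α₀ = 1 / (1 + K1/[H⁺] + K1K2/[H⁺]²) = 1 / (1 + 10^+1.86 + 10^+0.51)
   = 1 / (1 + 72.444 + 3.2359) = 1/76.680 = 0.01304
[CO2*] = α₀ × DIC = 0.01304 × 2.29 = 0.02986 mmol/kg
pCO2 = [CO2*]/KH = 2.986×10^-5 / 2.884×10^-2 = 1040 μatm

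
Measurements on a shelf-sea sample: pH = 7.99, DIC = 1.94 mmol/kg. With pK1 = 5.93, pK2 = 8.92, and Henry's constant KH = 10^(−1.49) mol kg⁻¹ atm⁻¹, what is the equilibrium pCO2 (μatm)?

pCO2 = 464 μatm

α₀ = 1 / (1 + K1/[H⁺] + K1K2/[H⁺]²) = 1 / (1 + 10^+2.06 + 10^+1.13)
   = 1 / (1 + 114.82 + 13.490) = 1/129.30 = 0.007734
[CO2*] = α₀ × DIC = 0.007734 × 1.94 = 0.01500 mmol/kg = 15.00 μmol/kg
pCO2 = [CO2*]/KH = 1.500×10^-5 / 3.236×10^-2 = 464 μatm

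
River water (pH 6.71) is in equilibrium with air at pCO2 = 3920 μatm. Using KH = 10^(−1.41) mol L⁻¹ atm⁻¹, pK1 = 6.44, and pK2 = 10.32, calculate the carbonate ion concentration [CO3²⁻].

[CO2*] = KH · pCO2 = 10^(−1.41) × 3920×10^-6 = 1.525×10^-4 mol/L
α₀ = 1/(1 + K1/[H⁺] + K1K2/[H⁺]²) = 1/(1 + 10^+0.27 + 10^-3.34) = 0.3493
DIC = [CO2*]/α₀ = 1.525×10^-4 / 0.3493 = 0.4366 mmol/L
[CO3²⁻] = α₂·DIC; α₂ = 0.0001597, so [CO3²⁻] = 0.0001597 × 0.4366 = 6.97×10^-5 mmol/L = 0.0697 μmol/L

[CO3²⁻] = 0.0697 μmol/L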